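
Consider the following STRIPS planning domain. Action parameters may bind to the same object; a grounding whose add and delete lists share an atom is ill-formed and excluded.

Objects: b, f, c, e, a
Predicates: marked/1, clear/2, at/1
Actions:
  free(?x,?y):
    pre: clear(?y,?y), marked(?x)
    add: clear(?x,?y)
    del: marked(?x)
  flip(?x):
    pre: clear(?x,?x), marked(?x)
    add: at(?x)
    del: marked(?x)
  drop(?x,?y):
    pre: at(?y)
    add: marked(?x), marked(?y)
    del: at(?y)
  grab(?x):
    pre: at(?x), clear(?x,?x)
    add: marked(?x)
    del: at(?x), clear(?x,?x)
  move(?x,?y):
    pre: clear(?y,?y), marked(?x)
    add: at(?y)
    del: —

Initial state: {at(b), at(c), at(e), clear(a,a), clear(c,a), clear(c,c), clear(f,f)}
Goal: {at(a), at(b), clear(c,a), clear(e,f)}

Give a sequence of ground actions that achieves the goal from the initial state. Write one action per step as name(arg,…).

drop(b,e); free(e,f); move(b,a)

1. drop(b,e)  →  {at(b), at(c), clear(a,a), clear(c,a), clear(c,c), clear(f,f), marked(b), marked(e)}
2. free(e,f)  →  {at(b), at(c), clear(a,a), clear(c,a), clear(c,c), clear(e,f), clear(f,f), marked(b)}
3. move(b,a)  →  {at(a), at(b), at(c), clear(a,a), clear(c,a), clear(c,c), clear(e,f), clear(f,f), marked(b)}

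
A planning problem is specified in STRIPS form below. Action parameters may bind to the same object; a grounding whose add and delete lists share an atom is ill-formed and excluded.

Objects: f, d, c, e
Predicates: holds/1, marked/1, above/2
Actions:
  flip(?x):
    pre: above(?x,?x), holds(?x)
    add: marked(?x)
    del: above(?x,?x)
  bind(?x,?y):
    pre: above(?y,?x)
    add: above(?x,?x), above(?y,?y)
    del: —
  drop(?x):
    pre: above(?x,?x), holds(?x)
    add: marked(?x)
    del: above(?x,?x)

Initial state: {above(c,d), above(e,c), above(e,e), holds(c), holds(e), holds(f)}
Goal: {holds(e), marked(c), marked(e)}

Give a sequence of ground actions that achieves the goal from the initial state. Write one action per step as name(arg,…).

flip(e); bind(d,c); flip(c)

1. flip(e)  →  {above(c,d), above(e,c), holds(c), holds(e), holds(f), marked(e)}
2. bind(d,c)  →  {above(c,c), above(c,d), above(d,d), above(e,c), holds(c), holds(e), holds(f), marked(e)}
3. flip(c)  →  {above(c,d), above(d,d), above(e,c), holds(c), holds(e), holds(f), marked(c), marked(e)}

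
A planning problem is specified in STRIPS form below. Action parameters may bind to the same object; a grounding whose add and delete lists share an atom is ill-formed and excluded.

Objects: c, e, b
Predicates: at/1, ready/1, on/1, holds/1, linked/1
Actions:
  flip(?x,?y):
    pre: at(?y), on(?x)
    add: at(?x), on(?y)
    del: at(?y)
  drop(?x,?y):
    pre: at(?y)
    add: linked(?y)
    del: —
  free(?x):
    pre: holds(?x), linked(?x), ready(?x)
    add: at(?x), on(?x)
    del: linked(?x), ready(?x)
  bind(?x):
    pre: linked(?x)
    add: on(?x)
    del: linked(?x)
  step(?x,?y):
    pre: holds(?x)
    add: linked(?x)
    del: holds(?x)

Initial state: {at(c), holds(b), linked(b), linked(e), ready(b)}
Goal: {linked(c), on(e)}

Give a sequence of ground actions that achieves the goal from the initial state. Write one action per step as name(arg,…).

drop(c,c); bind(e)

1. drop(c,c)  →  {at(c), holds(b), linked(b), linked(c), linked(e), ready(b)}
2. bind(e)  →  {at(c), holds(b), linked(b), linked(c), on(e), ready(b)}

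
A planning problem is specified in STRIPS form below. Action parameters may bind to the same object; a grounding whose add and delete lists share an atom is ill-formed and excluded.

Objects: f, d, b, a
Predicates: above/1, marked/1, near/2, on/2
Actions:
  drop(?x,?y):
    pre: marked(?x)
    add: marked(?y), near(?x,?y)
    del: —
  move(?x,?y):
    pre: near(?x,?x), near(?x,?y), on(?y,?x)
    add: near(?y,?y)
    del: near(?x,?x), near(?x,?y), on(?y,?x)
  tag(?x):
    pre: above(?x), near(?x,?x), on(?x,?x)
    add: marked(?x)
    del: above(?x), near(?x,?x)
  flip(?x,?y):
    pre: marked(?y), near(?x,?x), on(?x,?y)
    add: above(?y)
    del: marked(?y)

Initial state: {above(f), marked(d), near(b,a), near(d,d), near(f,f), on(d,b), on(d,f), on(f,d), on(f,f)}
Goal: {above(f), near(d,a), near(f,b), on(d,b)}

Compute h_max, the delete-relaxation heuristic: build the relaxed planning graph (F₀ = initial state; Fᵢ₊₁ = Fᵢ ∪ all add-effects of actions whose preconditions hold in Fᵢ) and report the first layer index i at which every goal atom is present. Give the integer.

2

F0 = init (9 atoms)
F1 = F0 ∪ {above(d), marked(a), marked(b), marked(f), near(d,a), near(d,b), near(d,f)}  (16 atoms)
F2 = F1 ∪ {above(b), near(a,a), near(a,b), near(a,d), near(a,f), near(b,b), near(b,d), near(b,f), near(f,a), near(f,b), near(f,d)}  (27 atoms)
goal ⊆ F2  ⇒  h_max = 2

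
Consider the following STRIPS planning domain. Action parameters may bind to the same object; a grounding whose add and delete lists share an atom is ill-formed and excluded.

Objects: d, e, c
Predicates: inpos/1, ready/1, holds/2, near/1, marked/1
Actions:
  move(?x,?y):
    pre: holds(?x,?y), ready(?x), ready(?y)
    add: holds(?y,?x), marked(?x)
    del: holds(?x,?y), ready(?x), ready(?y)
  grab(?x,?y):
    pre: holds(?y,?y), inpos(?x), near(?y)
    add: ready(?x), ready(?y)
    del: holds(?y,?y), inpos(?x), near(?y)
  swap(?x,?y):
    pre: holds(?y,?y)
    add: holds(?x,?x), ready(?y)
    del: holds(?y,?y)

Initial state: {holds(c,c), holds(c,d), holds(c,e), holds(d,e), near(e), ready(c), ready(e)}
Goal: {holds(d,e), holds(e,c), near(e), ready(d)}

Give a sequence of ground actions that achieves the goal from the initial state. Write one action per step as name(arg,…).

move(c,e); swap(d,c); swap(e,d)

1. move(c,e)  →  {holds(c,c), holds(c,d), holds(d,e), holds(e,c), marked(c), near(e)}
2. swap(d,c)  →  {holds(c,d), holds(d,d), holds(d,e), holds(e,c), marked(c), near(e), ready(c)}
3. swap(e,d)  →  {holds(c,d), holds(d,e), holds(e,c), holds(e,e), marked(c), near(e), ready(c), ready(d)}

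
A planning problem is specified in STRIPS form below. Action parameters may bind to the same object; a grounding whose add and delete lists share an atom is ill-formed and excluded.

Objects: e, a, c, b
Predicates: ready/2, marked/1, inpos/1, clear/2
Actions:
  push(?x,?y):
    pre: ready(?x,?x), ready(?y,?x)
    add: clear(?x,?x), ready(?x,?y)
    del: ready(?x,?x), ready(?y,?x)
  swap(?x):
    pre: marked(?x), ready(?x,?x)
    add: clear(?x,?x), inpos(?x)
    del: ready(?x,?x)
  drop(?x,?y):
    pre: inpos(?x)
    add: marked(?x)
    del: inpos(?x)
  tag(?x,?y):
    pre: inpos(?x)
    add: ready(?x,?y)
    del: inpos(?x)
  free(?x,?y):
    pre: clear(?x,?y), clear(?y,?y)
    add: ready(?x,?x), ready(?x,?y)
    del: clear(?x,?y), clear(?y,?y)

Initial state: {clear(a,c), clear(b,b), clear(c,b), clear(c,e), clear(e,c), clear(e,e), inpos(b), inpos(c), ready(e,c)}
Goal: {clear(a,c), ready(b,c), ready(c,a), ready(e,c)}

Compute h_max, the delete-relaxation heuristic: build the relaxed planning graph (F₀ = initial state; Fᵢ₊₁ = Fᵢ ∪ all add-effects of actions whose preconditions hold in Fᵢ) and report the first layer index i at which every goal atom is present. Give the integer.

1

F0 = init (9 atoms)
F1 = F0 ∪ {marked(b), marked(c), ready(b,a), ready(b,b), ready(b,c), ready(b,e), ready(c,a), ready(c,b), ready(c,c), ready(c,e), ready(e,e)}  (20 atoms)
goal ⊆ F1  ⇒  h_max = 1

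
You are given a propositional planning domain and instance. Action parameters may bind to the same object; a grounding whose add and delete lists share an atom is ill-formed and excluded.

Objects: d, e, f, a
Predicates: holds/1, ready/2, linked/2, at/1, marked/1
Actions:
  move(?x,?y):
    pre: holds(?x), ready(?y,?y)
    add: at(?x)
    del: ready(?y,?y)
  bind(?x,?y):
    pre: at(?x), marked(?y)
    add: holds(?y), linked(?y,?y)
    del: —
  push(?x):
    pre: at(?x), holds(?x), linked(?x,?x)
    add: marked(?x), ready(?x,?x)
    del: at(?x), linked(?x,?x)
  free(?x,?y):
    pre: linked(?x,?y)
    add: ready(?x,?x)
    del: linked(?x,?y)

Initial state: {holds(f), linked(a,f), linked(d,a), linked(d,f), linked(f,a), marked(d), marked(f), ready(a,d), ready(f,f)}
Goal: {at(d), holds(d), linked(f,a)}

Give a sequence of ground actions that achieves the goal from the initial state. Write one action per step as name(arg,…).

move(f,f); bind(f,d); free(d,d); move(d,d)

1. move(f,f)  →  {at(f), holds(f), linked(a,f), linked(d,a), linked(d,f), linked(f,a), marked(d), marked(f), ready(a,d)}
2. bind(f,d)  →  {at(f), holds(d), holds(f), linked(a,f), linked(d,a), linked(d,d), linked(d,f), linked(f,a), marked(d), marked(f), ready(a,d)}
3. free(d,d)  →  {at(f), holds(d), holds(f), linked(a,f), linked(d,a), linked(d,f), linked(f,a), marked(d), marked(f), ready(a,d), ready(d,d)}
4. move(d,d)  →  {at(d), at(f), holds(d), holds(f), linked(a,f), linked(d,a), linked(d,f), linked(f,a), marked(d), marked(f), ready(a,d)}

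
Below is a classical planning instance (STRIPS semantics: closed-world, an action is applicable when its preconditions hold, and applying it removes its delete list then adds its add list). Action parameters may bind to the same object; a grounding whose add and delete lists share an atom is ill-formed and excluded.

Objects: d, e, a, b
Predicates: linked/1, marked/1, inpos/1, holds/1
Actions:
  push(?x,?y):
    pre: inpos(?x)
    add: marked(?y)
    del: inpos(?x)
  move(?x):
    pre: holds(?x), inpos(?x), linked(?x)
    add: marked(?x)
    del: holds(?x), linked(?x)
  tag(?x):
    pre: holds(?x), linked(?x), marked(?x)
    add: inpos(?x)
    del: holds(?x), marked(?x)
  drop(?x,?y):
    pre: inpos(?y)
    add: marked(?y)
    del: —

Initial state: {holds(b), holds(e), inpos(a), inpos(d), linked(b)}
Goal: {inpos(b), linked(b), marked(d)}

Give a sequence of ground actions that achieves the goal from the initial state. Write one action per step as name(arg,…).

1. push(d,d)  →  {holds(b), holds(e), inpos(a), linked(b), marked(d)}
2. push(a,b)  →  {holds(b), holds(e), linked(b), marked(b), marked(d)}
3. tag(b)  →  {holds(e), inpos(b), linked(b), marked(d)}

push(d,d); push(a,b); tag(b)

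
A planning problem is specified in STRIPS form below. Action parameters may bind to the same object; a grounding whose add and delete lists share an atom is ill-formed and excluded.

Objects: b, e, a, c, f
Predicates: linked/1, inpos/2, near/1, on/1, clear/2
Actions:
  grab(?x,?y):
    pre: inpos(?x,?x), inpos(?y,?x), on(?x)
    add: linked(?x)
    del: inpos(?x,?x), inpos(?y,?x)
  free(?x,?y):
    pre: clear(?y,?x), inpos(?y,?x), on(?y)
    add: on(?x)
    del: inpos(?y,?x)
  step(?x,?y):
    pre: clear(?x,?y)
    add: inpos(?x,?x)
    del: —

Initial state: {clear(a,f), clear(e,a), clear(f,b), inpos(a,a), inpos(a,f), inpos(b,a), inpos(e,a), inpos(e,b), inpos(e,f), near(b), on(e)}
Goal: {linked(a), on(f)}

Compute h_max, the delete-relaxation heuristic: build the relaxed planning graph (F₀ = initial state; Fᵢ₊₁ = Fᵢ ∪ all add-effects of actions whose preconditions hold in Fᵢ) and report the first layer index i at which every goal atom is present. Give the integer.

2

F0 = init (11 atoms)
F1 = F0 ∪ {inpos(e,e), inpos(f,f), on(a)}  (14 atoms)
F2 = F1 ∪ {linked(a), linked(e), on(f)}  (17 atoms)
goal ⊆ F2  ⇒  h_max = 2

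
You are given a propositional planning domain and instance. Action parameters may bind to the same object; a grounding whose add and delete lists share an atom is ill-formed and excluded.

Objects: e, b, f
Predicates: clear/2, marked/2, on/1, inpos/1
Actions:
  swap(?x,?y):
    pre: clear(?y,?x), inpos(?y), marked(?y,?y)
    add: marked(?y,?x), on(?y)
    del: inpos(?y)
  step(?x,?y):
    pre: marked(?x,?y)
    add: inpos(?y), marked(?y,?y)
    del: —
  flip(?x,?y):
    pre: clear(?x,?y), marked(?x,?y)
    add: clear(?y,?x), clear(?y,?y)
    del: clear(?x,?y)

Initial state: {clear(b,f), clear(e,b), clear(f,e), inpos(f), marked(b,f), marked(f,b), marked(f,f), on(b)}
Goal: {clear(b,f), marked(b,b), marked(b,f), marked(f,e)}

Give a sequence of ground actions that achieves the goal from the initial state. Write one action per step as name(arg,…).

1. swap(e,f)  →  {clear(b,f), clear(e,b), clear(f,e), marked(b,f), marked(f,b), marked(f,e), marked(f,f), on(b), on(f)}
2. step(f,b)  →  {clear(b,f), clear(e,b), clear(f,e), inpos(b), marked(b,b), marked(b,f), marked(f,b), marked(f,e), marked(f,f), on(b), on(f)}

swap(e,f); step(f,b)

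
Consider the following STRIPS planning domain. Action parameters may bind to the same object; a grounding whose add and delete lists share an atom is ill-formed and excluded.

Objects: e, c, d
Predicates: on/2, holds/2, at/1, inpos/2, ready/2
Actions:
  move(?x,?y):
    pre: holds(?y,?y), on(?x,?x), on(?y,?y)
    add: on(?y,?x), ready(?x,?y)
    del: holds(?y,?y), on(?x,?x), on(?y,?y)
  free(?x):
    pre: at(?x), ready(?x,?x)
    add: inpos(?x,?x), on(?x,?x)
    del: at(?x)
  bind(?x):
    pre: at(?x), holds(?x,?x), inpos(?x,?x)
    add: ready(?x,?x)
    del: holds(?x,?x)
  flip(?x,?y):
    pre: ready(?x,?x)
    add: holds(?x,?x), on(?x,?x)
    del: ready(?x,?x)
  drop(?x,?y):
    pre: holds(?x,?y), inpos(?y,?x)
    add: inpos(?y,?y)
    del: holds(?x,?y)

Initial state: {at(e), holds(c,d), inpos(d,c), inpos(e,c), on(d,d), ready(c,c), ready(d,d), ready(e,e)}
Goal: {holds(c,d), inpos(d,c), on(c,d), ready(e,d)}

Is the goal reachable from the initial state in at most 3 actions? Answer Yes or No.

1. free(e)  →  {holds(c,d), inpos(d,c), inpos(e,c), inpos(e,e), on(d,d), on(e,e), ready(c,c), ready(d,d), ready(e,e)}
2. flip(c,e)  →  {holds(c,c), holds(c,d), inpos(d,c), inpos(e,c), inpos(e,e), on(c,c), on(d,d), on(e,e), ready(d,d), ready(e,e)}
3. move(d,c)  →  {holds(c,d), inpos(d,c), inpos(e,c), inpos(e,e), on(c,d), on(e,e), ready(d,c), ready(d,d), ready(e,e)}
4. flip(d,e)  →  {holds(c,d), holds(d,d), inpos(d,c), inpos(e,c), inpos(e,e), on(c,d), on(d,d), on(e,e), ready(d,c), ready(e,e)}
5. move(e,d)  →  {holds(c,d), inpos(d,c), inpos(e,c), inpos(e,e), on(c,d), on(d,e), ready(d,c), ready(e,d), ready(e,e)}
optimal plan length = 5; 5 > 3

No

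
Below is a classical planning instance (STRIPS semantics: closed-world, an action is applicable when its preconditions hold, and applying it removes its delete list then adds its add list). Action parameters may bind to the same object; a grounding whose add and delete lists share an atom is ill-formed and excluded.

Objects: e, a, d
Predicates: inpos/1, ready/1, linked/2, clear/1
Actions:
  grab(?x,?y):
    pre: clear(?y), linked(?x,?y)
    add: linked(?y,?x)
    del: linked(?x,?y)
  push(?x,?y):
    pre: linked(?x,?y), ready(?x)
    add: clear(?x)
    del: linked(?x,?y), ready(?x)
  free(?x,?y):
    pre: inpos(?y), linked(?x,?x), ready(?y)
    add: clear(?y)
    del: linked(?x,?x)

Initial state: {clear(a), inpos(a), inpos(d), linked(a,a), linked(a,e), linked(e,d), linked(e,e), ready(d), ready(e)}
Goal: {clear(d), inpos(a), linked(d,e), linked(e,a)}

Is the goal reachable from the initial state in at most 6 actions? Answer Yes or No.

Yes

1. push(e,e)  →  {clear(a), clear(e), inpos(a), inpos(d), linked(a,a), linked(a,e), linked(e,d), ready(d)}
2. grab(a,e)  →  {clear(a), clear(e), inpos(a), inpos(d), linked(a,a), linked(e,a), linked(e,d), ready(d)}
3. free(a,d)  →  {clear(a), clear(d), clear(e), inpos(a), inpos(d), linked(e,a), linked(e,d), ready(d)}
4. grab(e,d)  →  {clear(a), clear(d), clear(e), inpos(a), inpos(d), linked(d,e), linked(e,a), ready(d)}
optimal plan length = 4; 4 ≤ 6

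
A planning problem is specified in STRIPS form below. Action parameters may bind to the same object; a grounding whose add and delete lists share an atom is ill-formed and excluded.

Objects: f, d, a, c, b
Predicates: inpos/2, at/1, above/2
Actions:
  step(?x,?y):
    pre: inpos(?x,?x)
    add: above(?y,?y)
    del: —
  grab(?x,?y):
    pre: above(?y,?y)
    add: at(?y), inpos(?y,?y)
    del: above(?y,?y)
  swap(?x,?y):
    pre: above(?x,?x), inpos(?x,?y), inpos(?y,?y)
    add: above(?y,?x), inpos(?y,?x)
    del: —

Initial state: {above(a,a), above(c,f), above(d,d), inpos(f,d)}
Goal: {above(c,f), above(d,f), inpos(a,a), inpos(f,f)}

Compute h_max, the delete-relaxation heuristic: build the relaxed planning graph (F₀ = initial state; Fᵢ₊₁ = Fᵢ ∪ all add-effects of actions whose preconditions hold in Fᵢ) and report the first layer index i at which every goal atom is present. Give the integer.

F0 = init (4 atoms)
F1 = F0 ∪ {at(a), at(d), inpos(a,a), inpos(d,d)}  (8 atoms)
F2 = F1 ∪ {above(b,b), above(c,c), above(f,f)}  (11 atoms)
F3 = F2 ∪ {above(d,f), at(b), at(c), at(f), inpos(b,b), inpos(c,c), inpos(d,f), inpos(f,f)}  (19 atoms)
goal ⊆ F3  ⇒  h_max = 3

3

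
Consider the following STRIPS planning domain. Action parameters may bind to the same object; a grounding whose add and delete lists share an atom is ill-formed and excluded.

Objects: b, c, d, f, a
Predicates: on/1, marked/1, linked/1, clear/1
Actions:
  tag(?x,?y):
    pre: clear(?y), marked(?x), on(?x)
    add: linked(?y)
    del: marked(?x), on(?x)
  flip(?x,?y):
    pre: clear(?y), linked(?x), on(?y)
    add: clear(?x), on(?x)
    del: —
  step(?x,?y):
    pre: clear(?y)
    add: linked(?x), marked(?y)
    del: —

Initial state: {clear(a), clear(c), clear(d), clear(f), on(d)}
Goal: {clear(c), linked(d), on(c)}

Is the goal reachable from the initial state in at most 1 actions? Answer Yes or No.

1. step(c,c)  →  {clear(a), clear(c), clear(d), clear(f), linked(c), marked(c), on(d)}
2. flip(c,d)  →  {clear(a), clear(c), clear(d), clear(f), linked(c), marked(c), on(c), on(d)}
3. step(d,c)  →  {clear(a), clear(c), clear(d), clear(f), linked(c), linked(d), marked(c), on(c), on(d)}
optimal plan length = 3; 3 > 1

No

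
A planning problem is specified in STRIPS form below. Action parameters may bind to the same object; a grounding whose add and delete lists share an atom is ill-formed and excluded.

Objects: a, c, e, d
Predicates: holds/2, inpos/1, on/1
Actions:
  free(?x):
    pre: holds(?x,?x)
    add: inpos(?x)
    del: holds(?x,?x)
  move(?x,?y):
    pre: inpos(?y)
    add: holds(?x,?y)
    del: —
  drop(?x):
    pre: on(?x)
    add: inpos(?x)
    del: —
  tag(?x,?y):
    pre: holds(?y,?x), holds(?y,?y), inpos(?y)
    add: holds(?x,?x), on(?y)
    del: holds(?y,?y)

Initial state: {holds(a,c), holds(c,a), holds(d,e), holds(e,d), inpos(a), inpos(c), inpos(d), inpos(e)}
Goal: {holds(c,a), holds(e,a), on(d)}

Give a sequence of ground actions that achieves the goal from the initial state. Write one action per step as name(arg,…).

move(e,a); move(d,d); tag(e,d)

1. move(e,a)  →  {holds(a,c), holds(c,a), holds(d,e), holds(e,a), holds(e,d), inpos(a), inpos(c), inpos(d), inpos(e)}
2. move(d,d)  →  {holds(a,c), holds(c,a), holds(d,d), holds(d,e), holds(e,a), holds(e,d), inpos(a), inpos(c), inpos(d), inpos(e)}
3. tag(e,d)  →  {holds(a,c), holds(c,a), holds(d,e), holds(e,a), holds(e,d), holds(e,e), inpos(a), inpos(c), inpos(d), inpos(e), on(d)}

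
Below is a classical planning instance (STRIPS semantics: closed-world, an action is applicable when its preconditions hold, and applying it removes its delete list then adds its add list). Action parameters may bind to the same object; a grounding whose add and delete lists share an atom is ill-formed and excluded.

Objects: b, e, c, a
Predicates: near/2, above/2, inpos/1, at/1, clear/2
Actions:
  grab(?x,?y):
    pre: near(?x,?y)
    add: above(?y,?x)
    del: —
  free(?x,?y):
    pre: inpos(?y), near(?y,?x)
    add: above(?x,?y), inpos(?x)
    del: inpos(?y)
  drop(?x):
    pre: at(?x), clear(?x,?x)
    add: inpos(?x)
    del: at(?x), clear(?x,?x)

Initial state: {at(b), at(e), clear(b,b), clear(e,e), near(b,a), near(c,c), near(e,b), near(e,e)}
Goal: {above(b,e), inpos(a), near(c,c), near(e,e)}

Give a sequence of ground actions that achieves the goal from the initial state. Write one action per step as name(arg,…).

grab(e,b); drop(b); free(a,b)

1. grab(e,b)  →  {above(b,e), at(b), at(e), clear(b,b), clear(e,e), near(b,a), near(c,c), near(e,b), near(e,e)}
2. drop(b)  →  {above(b,e), at(e), clear(e,e), inpos(b), near(b,a), near(c,c), near(e,b), near(e,e)}
3. free(a,b)  →  {above(a,b), above(b,e), at(e), clear(e,e), inpos(a), near(b,a), near(c,c), near(e,b), near(e,e)}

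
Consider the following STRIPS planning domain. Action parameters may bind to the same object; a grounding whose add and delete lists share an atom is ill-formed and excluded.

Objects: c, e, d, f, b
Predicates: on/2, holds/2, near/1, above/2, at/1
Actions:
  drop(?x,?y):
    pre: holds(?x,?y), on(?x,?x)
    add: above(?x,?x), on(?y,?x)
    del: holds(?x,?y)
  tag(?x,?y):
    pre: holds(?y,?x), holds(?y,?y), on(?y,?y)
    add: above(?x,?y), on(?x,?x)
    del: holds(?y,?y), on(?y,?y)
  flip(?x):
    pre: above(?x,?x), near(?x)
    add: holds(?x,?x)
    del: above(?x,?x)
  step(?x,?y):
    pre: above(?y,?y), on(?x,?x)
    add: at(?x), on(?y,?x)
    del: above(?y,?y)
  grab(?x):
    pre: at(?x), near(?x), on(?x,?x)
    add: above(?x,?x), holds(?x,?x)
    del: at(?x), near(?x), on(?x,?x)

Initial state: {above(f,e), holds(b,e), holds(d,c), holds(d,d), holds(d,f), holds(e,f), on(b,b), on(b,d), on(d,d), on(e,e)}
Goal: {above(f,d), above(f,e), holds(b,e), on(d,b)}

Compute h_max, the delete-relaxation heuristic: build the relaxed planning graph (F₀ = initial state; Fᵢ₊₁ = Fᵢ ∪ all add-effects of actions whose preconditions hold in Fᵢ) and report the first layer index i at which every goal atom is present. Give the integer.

2

F0 = init (10 atoms)
F1 = F0 ∪ {above(b,b), above(c,d), above(d,d), above(e,e), above(f,d), on(c,c), on(c,d), on(e,b), on(f,d), on(f,e), on(f,f)}  (21 atoms)
F2 = F1 ∪ {at(b), at(c), at(d), at(e), at(f), on(b,c), on(b,e), on(b,f), on(d,b), on(d,c), on(d,e), on(d,f), on(e,c), on(e,d), on(e,f)}  (36 atoms)
goal ⊆ F2  ⇒  h_max = 2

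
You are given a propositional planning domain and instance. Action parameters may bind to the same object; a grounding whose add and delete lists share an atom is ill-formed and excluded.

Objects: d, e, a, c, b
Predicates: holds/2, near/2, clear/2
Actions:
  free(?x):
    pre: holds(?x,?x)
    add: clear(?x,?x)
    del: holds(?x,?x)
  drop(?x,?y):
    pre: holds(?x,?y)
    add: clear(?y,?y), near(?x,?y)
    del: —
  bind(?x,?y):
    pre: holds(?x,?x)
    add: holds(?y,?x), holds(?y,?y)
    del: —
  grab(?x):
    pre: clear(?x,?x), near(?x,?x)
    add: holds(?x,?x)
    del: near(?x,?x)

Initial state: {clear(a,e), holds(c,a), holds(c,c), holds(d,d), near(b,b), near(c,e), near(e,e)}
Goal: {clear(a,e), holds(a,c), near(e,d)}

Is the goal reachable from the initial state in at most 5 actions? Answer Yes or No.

1. bind(d,e)  →  {clear(a,e), holds(c,a), holds(c,c), holds(d,d), holds(e,d), holds(e,e), near(b,b), near(c,e), near(e,e)}
2. drop(e,d)  →  {clear(a,e), clear(d,d), holds(c,a), holds(c,c), holds(d,d), holds(e,d), holds(e,e), near(b,b), near(c,e), near(e,d), near(e,e)}
3. bind(c,a)  →  {clear(a,e), clear(d,d), holds(a,a), holds(a,c), holds(c,a), holds(c,c), holds(d,d), holds(e,d), holds(e,e), near(b,b), near(c,e), near(e,d), near(e,e)}
optimal plan length = 3; 3 ≤ 5

Yes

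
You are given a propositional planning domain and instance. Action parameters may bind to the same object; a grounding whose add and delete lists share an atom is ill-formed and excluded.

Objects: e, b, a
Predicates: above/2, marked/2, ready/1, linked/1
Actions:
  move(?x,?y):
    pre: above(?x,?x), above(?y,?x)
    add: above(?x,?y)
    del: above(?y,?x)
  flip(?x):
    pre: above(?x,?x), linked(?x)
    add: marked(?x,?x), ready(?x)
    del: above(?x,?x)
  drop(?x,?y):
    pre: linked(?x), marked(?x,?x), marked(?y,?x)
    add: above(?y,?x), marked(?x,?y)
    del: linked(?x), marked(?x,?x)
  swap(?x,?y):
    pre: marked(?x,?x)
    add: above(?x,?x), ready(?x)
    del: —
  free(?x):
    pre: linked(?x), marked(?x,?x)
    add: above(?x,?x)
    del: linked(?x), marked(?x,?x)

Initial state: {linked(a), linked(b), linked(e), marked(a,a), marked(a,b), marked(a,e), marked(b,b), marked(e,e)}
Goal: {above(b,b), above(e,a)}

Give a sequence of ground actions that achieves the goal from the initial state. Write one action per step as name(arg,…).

drop(e,a); drop(a,e); swap(b,e)

1. drop(e,a)  →  {above(a,e), linked(a), linked(b), marked(a,a), marked(a,b), marked(a,e), marked(b,b), marked(e,a)}
2. drop(a,e)  →  {above(a,e), above(e,a), linked(b), marked(a,b), marked(a,e), marked(b,b), marked(e,a)}
3. swap(b,e)  →  {above(a,e), above(b,b), above(e,a), linked(b), marked(a,b), marked(a,e), marked(b,b), marked(e,a), ready(b)}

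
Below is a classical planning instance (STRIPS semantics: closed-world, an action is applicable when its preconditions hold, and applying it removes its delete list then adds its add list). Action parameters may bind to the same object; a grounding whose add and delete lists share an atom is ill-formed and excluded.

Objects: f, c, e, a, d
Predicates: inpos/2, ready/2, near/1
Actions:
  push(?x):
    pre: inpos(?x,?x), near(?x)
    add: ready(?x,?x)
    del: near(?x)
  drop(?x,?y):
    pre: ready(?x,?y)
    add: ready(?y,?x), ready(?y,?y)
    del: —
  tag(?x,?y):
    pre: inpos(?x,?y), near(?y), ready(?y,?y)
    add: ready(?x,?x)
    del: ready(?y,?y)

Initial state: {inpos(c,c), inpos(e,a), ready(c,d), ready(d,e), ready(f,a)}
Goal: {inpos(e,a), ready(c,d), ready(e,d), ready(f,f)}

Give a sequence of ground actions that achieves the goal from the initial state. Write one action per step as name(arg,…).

1. drop(f,a)  →  {inpos(c,c), inpos(e,a), ready(a,a), ready(a,f), ready(c,d), ready(d,e), ready(f,a)}
2. drop(a,f)  →  {inpos(c,c), inpos(e,a), ready(a,a), ready(a,f), ready(c,d), ready(d,e), ready(f,a), ready(f,f)}
3. drop(d,e)  →  {inpos(c,c), inpos(e,a), ready(a,a), ready(a,f), ready(c,d), ready(d,e), ready(e,d), ready(e,e), ready(f,a), ready(f,f)}

drop(f,a); drop(a,f); drop(d,e)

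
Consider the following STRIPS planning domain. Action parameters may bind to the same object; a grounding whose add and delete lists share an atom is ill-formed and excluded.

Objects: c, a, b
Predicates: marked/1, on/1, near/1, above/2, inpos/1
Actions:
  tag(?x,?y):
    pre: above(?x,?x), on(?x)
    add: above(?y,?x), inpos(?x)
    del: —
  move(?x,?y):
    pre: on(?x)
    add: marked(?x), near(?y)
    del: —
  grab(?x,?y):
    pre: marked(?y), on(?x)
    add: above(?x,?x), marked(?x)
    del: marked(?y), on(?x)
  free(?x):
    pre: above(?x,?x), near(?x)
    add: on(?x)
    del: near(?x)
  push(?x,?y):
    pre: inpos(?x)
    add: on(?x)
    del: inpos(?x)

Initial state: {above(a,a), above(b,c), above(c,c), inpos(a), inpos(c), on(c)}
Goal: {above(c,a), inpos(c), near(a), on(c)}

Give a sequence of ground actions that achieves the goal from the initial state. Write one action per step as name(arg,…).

move(c,a); push(a,c); tag(a,c)

1. move(c,a)  →  {above(a,a), above(b,c), above(c,c), inpos(a), inpos(c), marked(c), near(a), on(c)}
2. push(a,c)  →  {above(a,a), above(b,c), above(c,c), inpos(c), marked(c), near(a), on(a), on(c)}
3. tag(a,c)  →  {above(a,a), above(b,c), above(c,a), above(c,c), inpos(a), inpos(c), marked(c), near(a), on(a), on(c)}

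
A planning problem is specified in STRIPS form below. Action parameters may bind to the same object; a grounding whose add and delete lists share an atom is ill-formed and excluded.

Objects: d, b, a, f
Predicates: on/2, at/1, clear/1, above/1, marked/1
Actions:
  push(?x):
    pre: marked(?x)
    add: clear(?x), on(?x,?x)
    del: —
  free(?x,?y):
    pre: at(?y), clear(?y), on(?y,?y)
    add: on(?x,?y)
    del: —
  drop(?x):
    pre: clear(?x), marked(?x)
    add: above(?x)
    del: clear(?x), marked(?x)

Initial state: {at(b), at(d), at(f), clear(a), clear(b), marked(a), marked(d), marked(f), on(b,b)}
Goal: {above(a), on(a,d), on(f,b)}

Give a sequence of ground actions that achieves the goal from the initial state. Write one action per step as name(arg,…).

1. push(d)  →  {at(b), at(d), at(f), clear(a), clear(b), clear(d), marked(a), marked(d), marked(f), on(b,b), on(d,d)}
2. free(a,d)  →  {at(b), at(d), at(f), clear(a), clear(b), clear(d), marked(a), marked(d), marked(f), on(a,d), on(b,b), on(d,d)}
3. free(f,b)  →  {at(b), at(d), at(f), clear(a), clear(b), clear(d), marked(a), marked(d), marked(f), on(a,d), on(b,b), on(d,d), on(f,b)}
4. drop(a)  →  {above(a), at(b), at(d), at(f), clear(b), clear(d), marked(d), marked(f), on(a,d), on(b,b), on(d,d), on(f,b)}

push(d); free(a,d); free(f,b); drop(a)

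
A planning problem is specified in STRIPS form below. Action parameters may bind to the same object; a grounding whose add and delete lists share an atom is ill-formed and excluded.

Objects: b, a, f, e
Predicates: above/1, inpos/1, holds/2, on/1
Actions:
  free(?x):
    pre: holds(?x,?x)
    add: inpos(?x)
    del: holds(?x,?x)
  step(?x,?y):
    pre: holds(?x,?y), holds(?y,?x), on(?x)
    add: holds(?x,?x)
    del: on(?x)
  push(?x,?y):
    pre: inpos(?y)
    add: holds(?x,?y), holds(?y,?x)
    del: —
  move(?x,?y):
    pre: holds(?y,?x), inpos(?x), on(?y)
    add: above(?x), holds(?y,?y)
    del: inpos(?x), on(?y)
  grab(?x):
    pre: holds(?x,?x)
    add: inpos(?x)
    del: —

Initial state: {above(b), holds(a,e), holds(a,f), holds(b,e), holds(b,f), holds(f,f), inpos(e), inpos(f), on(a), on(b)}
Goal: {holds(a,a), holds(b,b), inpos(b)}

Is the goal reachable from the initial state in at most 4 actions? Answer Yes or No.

1. move(f,b)  →  {above(b), above(f), holds(a,e), holds(a,f), holds(b,b), holds(b,e), holds(b,f), holds(f,f), inpos(e), on(a)}
2. move(e,a)  →  {above(b), above(e), above(f), holds(a,a), holds(a,e), holds(a,f), holds(b,b), holds(b,e), holds(b,f), holds(f,f)}
3. grab(b)  →  {above(b), above(e), above(f), holds(a,a), holds(a,e), holds(a,f), holds(b,b), holds(b,e), holds(b,f), holds(f,f), inpos(b)}
optimal plan length = 3; 3 ≤ 4

Yes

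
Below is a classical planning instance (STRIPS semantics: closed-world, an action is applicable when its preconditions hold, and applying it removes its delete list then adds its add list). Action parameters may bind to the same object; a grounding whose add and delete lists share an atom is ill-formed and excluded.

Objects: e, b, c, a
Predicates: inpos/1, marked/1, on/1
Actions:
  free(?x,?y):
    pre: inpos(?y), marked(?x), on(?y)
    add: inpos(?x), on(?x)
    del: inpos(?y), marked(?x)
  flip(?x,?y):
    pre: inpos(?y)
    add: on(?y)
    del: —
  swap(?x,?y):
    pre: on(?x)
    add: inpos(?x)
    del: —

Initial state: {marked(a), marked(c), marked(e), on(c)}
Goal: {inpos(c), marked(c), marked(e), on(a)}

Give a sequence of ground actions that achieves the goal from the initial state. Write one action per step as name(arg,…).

swap(c,e); free(a,c); swap(c,e)

1. swap(c,e)  →  {inpos(c), marked(a), marked(c), marked(e), on(c)}
2. free(a,c)  →  {inpos(a), marked(c), marked(e), on(a), on(c)}
3. swap(c,e)  →  {inpos(a), inpos(c), marked(c), marked(e), on(a), on(c)}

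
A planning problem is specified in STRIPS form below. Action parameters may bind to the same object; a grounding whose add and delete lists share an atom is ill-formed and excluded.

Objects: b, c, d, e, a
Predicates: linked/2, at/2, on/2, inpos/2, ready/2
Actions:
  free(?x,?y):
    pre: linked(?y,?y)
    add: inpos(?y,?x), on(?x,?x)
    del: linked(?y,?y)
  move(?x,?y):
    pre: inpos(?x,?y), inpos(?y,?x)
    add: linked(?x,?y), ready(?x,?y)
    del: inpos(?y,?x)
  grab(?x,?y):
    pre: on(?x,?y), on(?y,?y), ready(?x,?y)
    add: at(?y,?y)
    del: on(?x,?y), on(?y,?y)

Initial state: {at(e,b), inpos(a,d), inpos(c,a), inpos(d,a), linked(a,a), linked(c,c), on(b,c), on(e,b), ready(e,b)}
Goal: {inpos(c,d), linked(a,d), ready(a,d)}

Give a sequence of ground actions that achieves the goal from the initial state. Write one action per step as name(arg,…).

free(d,c); move(a,d)

1. free(d,c)  →  {at(e,b), inpos(a,d), inpos(c,a), inpos(c,d), inpos(d,a), linked(a,a), on(b,c), on(d,d), on(e,b), ready(e,b)}
2. move(a,d)  →  {at(e,b), inpos(a,d), inpos(c,a), inpos(c,d), linked(a,a), linked(a,d), on(b,c), on(d,d), on(e,b), ready(a,d), ready(e,b)}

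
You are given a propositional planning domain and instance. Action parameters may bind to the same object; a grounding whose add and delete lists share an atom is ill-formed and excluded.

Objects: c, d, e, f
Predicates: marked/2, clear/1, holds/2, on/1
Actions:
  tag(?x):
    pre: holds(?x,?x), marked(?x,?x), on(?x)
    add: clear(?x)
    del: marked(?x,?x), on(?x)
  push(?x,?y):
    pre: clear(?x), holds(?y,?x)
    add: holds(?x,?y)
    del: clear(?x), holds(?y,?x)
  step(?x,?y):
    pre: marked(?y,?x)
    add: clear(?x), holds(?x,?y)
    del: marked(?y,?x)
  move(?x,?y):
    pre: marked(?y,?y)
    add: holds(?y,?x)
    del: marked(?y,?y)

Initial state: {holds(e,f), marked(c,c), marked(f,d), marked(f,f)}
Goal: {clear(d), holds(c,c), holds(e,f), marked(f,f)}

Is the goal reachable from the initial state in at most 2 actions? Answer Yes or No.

1. step(c,c)  →  {clear(c), holds(c,c), holds(e,f), marked(f,d), marked(f,f)}
2. step(d,f)  →  {clear(c), clear(d), holds(c,c), holds(d,f), holds(e,f), marked(f,f)}
optimal plan length = 2; 2 ≤ 2

Yes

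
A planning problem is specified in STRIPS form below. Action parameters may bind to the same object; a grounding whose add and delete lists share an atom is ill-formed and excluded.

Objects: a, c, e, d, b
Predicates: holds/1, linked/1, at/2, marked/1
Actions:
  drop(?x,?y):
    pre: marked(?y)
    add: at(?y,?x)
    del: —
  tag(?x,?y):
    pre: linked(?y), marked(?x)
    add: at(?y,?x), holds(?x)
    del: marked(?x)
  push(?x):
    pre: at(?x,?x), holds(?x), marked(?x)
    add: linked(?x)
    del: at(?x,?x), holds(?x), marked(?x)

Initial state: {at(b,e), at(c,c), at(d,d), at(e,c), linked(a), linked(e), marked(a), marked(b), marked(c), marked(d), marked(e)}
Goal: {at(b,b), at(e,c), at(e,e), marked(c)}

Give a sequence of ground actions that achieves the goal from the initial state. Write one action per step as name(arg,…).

1. drop(e,e)  →  {at(b,e), at(c,c), at(d,d), at(e,c), at(e,e), linked(a), linked(e), marked(a), marked(b), marked(c), marked(d), marked(e)}
2. drop(b,b)  →  {at(b,b), at(b,e), at(c,c), at(d,d), at(e,c), at(e,e), linked(a), linked(e), marked(a), marked(b), marked(c), marked(d), marked(e)}

drop(e,e); drop(b,b)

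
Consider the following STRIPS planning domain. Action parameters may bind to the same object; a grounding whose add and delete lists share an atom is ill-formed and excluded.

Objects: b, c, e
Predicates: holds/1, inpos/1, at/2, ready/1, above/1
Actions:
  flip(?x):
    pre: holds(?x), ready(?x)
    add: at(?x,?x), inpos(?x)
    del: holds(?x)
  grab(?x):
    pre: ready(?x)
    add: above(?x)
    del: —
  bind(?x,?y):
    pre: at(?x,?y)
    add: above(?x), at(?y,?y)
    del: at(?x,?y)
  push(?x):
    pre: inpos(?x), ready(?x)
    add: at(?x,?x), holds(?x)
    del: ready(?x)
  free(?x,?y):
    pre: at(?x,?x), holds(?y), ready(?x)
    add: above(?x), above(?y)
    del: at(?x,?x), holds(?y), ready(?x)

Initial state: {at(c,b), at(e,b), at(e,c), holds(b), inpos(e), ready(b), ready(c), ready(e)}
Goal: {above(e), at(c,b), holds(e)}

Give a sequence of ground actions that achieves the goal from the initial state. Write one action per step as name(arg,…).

grab(e); push(e)

1. grab(e)  →  {above(e), at(c,b), at(e,b), at(e,c), holds(b), inpos(e), ready(b), ready(c), ready(e)}
2. push(e)  →  {above(e), at(c,b), at(e,b), at(e,c), at(e,e), holds(b), holds(e), inpos(e), ready(b), ready(c)}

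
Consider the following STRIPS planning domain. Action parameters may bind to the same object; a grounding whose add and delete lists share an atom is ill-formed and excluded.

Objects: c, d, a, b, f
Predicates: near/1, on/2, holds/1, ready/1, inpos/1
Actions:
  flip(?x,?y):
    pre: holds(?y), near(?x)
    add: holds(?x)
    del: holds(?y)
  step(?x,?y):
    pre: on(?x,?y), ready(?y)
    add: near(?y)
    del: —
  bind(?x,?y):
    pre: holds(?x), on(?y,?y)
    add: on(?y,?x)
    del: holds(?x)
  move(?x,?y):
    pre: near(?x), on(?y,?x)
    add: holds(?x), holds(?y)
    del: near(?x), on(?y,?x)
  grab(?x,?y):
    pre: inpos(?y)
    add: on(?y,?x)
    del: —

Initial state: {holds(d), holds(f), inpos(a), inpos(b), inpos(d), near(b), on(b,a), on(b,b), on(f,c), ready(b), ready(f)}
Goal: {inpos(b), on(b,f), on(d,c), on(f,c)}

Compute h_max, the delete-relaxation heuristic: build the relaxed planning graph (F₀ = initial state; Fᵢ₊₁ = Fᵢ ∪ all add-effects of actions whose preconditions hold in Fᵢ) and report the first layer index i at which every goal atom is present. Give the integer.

F0 = init (11 atoms)
F1 = F0 ∪ {holds(b), on(a,a), on(a,b), on(a,c), on(a,d), on(a,f), on(b,c), on(b,d), on(b,f), on(d,a), on(d,b), on(d,c), on(d,d), on(d,f)}  (25 atoms)
goal ⊆ F1  ⇒  h_max = 1

1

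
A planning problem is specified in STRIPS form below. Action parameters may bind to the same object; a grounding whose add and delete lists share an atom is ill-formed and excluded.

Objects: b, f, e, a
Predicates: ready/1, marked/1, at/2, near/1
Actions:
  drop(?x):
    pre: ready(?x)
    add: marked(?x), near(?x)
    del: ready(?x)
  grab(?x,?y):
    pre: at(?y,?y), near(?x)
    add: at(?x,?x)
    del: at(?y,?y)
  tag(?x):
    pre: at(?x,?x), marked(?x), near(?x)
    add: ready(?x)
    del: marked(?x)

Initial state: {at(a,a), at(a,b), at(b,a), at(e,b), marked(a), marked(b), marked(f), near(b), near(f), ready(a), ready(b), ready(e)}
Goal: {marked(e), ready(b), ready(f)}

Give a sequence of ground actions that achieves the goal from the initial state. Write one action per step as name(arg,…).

1. drop(e)  →  {at(a,a), at(a,b), at(b,a), at(e,b), marked(a), marked(b), marked(e), marked(f), near(b), near(e), near(f), ready(a), ready(b)}
2. grab(f,a)  →  {at(a,b), at(b,a), at(e,b), at(f,f), marked(a), marked(b), marked(e), marked(f), near(b), near(e), near(f), ready(a), ready(b)}
3. tag(f)  →  {at(a,b), at(b,a), at(e,b), at(f,f), marked(a), marked(b), marked(e), near(b), near(e), near(f), ready(a), ready(b), ready(f)}

drop(e); grab(f,a); tag(f)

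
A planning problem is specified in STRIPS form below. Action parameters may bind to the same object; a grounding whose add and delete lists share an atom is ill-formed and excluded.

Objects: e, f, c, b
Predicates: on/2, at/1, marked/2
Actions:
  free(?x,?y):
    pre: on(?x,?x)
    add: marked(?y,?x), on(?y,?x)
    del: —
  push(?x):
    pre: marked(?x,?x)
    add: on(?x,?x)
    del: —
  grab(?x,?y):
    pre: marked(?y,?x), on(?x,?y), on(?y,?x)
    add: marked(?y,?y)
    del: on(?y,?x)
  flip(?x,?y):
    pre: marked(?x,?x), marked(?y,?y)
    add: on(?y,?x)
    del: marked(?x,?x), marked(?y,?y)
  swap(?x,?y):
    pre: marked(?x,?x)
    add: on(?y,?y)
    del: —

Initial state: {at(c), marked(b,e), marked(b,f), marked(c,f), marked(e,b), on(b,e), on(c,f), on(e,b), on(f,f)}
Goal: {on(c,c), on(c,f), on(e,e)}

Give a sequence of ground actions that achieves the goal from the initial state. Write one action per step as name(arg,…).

1. free(f,f)  →  {at(c), marked(b,e), marked(b,f), marked(c,f), marked(e,b), marked(f,f), on(b,e), on(c,f), on(e,b), on(f,f)}
2. swap(f,e)  →  {at(c), marked(b,e), marked(b,f), marked(c,f), marked(e,b), marked(f,f), on(b,e), on(c,f), on(e,b), on(e,e), on(f,f)}
3. swap(f,c)  →  {at(c), marked(b,e), marked(b,f), marked(c,f), marked(e,b), marked(f,f), on(b,e), on(c,c), on(c,f), on(e,b), on(e,e), on(f,f)}

free(f,f); swap(f,e); swap(f,c)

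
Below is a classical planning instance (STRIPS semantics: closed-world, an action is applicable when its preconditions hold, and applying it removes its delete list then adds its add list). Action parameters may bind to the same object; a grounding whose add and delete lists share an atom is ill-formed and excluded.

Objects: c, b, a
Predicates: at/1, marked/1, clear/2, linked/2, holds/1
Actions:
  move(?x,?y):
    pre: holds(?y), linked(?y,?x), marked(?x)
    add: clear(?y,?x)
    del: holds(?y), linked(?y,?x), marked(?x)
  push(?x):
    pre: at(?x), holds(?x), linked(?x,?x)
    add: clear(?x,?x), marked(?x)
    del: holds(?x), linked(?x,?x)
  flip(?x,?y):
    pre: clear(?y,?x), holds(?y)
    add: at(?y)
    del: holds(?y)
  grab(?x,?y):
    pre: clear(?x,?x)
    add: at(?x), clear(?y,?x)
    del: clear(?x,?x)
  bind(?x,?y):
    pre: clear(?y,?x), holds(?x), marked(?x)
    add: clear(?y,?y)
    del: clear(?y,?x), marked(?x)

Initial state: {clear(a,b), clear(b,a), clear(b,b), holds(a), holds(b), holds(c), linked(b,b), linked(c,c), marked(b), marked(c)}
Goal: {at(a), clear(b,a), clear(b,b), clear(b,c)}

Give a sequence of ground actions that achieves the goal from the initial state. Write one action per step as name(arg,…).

1. move(c,c)  →  {clear(a,b), clear(b,a), clear(b,b), clear(c,c), holds(a), holds(b), linked(b,b), marked(b)}
2. flip(b,a)  →  {at(a), clear(a,b), clear(b,a), clear(b,b), clear(c,c), holds(b), linked(b,b), marked(b)}
3. grab(c,b)  →  {at(a), at(c), clear(a,b), clear(b,a), clear(b,b), clear(b,c), holds(b), linked(b,b), marked(b)}

move(c,c); flip(b,a); grab(c,b)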